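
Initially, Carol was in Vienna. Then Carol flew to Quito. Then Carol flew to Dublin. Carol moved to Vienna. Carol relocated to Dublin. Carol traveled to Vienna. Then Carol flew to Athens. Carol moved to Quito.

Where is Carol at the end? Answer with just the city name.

Answer: Quito

Derivation:
Tracking Carol's location:
Start: Carol is in Vienna.
After move 1: Vienna -> Quito. Carol is in Quito.
After move 2: Quito -> Dublin. Carol is in Dublin.
After move 3: Dublin -> Vienna. Carol is in Vienna.
After move 4: Vienna -> Dublin. Carol is in Dublin.
After move 5: Dublin -> Vienna. Carol is in Vienna.
After move 6: Vienna -> Athens. Carol is in Athens.
After move 7: Athens -> Quito. Carol is in Quito.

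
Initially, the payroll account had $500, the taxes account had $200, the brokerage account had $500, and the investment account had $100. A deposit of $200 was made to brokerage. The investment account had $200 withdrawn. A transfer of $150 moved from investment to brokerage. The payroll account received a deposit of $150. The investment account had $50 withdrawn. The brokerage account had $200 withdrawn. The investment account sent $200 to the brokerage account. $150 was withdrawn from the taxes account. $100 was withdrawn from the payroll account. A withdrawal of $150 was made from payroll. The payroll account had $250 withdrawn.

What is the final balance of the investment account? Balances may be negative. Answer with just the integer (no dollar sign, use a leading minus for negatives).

Answer: -500

Derivation:
Tracking account balances step by step:
Start: payroll=500, taxes=200, brokerage=500, investment=100
Event 1 (deposit 200 to brokerage): brokerage: 500 + 200 = 700. Balances: payroll=500, taxes=200, brokerage=700, investment=100
Event 2 (withdraw 200 from investment): investment: 100 - 200 = -100. Balances: payroll=500, taxes=200, brokerage=700, investment=-100
Event 3 (transfer 150 investment -> brokerage): investment: -100 - 150 = -250, brokerage: 700 + 150 = 850. Balances: payroll=500, taxes=200, brokerage=850, investment=-250
Event 4 (deposit 150 to payroll): payroll: 500 + 150 = 650. Balances: payroll=650, taxes=200, brokerage=850, investment=-250
Event 5 (withdraw 50 from investment): investment: -250 - 50 = -300. Balances: payroll=650, taxes=200, brokerage=850, investment=-300
Event 6 (withdraw 200 from brokerage): brokerage: 850 - 200 = 650. Balances: payroll=650, taxes=200, brokerage=650, investment=-300
Event 7 (transfer 200 investment -> brokerage): investment: -300 - 200 = -500, brokerage: 650 + 200 = 850. Balances: payroll=650, taxes=200, brokerage=850, investment=-500
Event 8 (withdraw 150 from taxes): taxes: 200 - 150 = 50. Balances: payroll=650, taxes=50, brokerage=850, investment=-500
Event 9 (withdraw 100 from payroll): payroll: 650 - 100 = 550. Balances: payroll=550, taxes=50, brokerage=850, investment=-500
Event 10 (withdraw 150 from payroll): payroll: 550 - 150 = 400. Balances: payroll=400, taxes=50, brokerage=850, investment=-500
Event 11 (withdraw 250 from payroll): payroll: 400 - 250 = 150. Balances: payroll=150, taxes=50, brokerage=850, investment=-500

Final balance of investment: -500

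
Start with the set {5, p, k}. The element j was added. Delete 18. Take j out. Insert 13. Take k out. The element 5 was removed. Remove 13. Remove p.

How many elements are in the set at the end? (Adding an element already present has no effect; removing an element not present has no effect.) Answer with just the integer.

Tracking the set through each operation:
Start: {5, k, p}
Event 1 (add j): added. Set: {5, j, k, p}
Event 2 (remove 18): not present, no change. Set: {5, j, k, p}
Event 3 (remove j): removed. Set: {5, k, p}
Event 4 (add 13): added. Set: {13, 5, k, p}
Event 5 (remove k): removed. Set: {13, 5, p}
Event 6 (remove 5): removed. Set: {13, p}
Event 7 (remove 13): removed. Set: {p}
Event 8 (remove p): removed. Set: {}

Final set: {} (size 0)

Answer: 0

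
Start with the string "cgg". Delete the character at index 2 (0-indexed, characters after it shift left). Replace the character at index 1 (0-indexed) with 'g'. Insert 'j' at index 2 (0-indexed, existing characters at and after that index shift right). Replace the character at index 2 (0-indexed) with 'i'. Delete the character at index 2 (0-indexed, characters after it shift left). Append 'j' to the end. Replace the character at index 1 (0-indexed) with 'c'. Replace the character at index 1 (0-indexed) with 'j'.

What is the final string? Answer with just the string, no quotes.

Applying each edit step by step:
Start: "cgg"
Op 1 (delete idx 2 = 'g'): "cgg" -> "cg"
Op 2 (replace idx 1: 'g' -> 'g'): "cg" -> "cg"
Op 3 (insert 'j' at idx 2): "cg" -> "cgj"
Op 4 (replace idx 2: 'j' -> 'i'): "cgj" -> "cgi"
Op 5 (delete idx 2 = 'i'): "cgi" -> "cg"
Op 6 (append 'j'): "cg" -> "cgj"
Op 7 (replace idx 1: 'g' -> 'c'): "cgj" -> "ccj"
Op 8 (replace idx 1: 'c' -> 'j'): "ccj" -> "cjj"

Answer: cjj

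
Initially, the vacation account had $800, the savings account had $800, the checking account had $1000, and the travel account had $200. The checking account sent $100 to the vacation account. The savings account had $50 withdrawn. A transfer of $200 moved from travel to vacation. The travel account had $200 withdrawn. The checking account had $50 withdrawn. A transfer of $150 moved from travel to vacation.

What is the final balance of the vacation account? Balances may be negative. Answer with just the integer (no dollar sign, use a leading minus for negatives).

Tracking account balances step by step:
Start: vacation=800, savings=800, checking=1000, travel=200
Event 1 (transfer 100 checking -> vacation): checking: 1000 - 100 = 900, vacation: 800 + 100 = 900. Balances: vacation=900, savings=800, checking=900, travel=200
Event 2 (withdraw 50 from savings): savings: 800 - 50 = 750. Balances: vacation=900, savings=750, checking=900, travel=200
Event 3 (transfer 200 travel -> vacation): travel: 200 - 200 = 0, vacation: 900 + 200 = 1100. Balances: vacation=1100, savings=750, checking=900, travel=0
Event 4 (withdraw 200 from travel): travel: 0 - 200 = -200. Balances: vacation=1100, savings=750, checking=900, travel=-200
Event 5 (withdraw 50 from checking): checking: 900 - 50 = 850. Balances: vacation=1100, savings=750, checking=850, travel=-200
Event 6 (transfer 150 travel -> vacation): travel: -200 - 150 = -350, vacation: 1100 + 150 = 1250. Balances: vacation=1250, savings=750, checking=850, travel=-350

Final balance of vacation: 1250

Answer: 1250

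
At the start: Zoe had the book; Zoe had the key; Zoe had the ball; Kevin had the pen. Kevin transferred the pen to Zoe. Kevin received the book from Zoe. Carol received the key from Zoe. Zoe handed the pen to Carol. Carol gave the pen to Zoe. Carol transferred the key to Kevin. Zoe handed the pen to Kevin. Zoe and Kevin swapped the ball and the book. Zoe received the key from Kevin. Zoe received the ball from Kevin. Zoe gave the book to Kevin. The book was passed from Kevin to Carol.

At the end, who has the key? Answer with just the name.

Answer: Zoe

Derivation:
Tracking all object holders:
Start: book:Zoe, key:Zoe, ball:Zoe, pen:Kevin
Event 1 (give pen: Kevin -> Zoe). State: book:Zoe, key:Zoe, ball:Zoe, pen:Zoe
Event 2 (give book: Zoe -> Kevin). State: book:Kevin, key:Zoe, ball:Zoe, pen:Zoe
Event 3 (give key: Zoe -> Carol). State: book:Kevin, key:Carol, ball:Zoe, pen:Zoe
Event 4 (give pen: Zoe -> Carol). State: book:Kevin, key:Carol, ball:Zoe, pen:Carol
Event 5 (give pen: Carol -> Zoe). State: book:Kevin, key:Carol, ball:Zoe, pen:Zoe
Event 6 (give key: Carol -> Kevin). State: book:Kevin, key:Kevin, ball:Zoe, pen:Zoe
Event 7 (give pen: Zoe -> Kevin). State: book:Kevin, key:Kevin, ball:Zoe, pen:Kevin
Event 8 (swap ball<->book: now ball:Kevin, book:Zoe). State: book:Zoe, key:Kevin, ball:Kevin, pen:Kevin
Event 9 (give key: Kevin -> Zoe). State: book:Zoe, key:Zoe, ball:Kevin, pen:Kevin
Event 10 (give ball: Kevin -> Zoe). State: book:Zoe, key:Zoe, ball:Zoe, pen:Kevin
Event 11 (give book: Zoe -> Kevin). State: book:Kevin, key:Zoe, ball:Zoe, pen:Kevin
Event 12 (give book: Kevin -> Carol). State: book:Carol, key:Zoe, ball:Zoe, pen:Kevin

Final state: book:Carol, key:Zoe, ball:Zoe, pen:Kevin
The key is held by Zoe.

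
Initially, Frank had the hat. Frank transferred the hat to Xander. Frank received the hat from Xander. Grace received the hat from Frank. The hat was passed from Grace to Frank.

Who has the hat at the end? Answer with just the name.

Answer: Frank

Derivation:
Tracking the hat through each event:
Start: Frank has the hat.
After event 1: Xander has the hat.
After event 2: Frank has the hat.
After event 3: Grace has the hat.
After event 4: Frank has the hat.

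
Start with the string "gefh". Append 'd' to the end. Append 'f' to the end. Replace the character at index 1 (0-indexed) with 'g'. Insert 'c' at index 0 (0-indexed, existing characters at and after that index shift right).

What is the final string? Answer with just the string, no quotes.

Applying each edit step by step:
Start: "gefh"
Op 1 (append 'd'): "gefh" -> "gefhd"
Op 2 (append 'f'): "gefhd" -> "gefhdf"
Op 3 (replace idx 1: 'e' -> 'g'): "gefhdf" -> "ggfhdf"
Op 4 (insert 'c' at idx 0): "ggfhdf" -> "cggfhdf"

Answer: cggfhdf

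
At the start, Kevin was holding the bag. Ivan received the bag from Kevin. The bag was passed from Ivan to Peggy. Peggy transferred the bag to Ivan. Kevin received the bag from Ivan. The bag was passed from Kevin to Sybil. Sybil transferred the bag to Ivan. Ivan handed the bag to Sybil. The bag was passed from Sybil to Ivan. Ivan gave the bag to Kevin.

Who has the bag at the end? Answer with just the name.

Tracking the bag through each event:
Start: Kevin has the bag.
After event 1: Ivan has the bag.
After event 2: Peggy has the bag.
After event 3: Ivan has the bag.
After event 4: Kevin has the bag.
After event 5: Sybil has the bag.
After event 6: Ivan has the bag.
After event 7: Sybil has the bag.
After event 8: Ivan has the bag.
After event 9: Kevin has the bag.

Answer: Kevin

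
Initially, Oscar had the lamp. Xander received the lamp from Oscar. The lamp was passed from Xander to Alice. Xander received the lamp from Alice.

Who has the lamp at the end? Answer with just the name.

Answer: Xander

Derivation:
Tracking the lamp through each event:
Start: Oscar has the lamp.
After event 1: Xander has the lamp.
After event 2: Alice has the lamp.
After event 3: Xander has the lamp.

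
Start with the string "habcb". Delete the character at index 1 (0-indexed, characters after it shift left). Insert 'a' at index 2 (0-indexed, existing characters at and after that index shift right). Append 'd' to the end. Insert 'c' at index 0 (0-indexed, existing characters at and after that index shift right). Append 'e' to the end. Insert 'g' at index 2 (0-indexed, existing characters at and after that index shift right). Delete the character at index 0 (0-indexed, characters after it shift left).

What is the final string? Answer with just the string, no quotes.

Applying each edit step by step:
Start: "habcb"
Op 1 (delete idx 1 = 'a'): "habcb" -> "hbcb"
Op 2 (insert 'a' at idx 2): "hbcb" -> "hbacb"
Op 3 (append 'd'): "hbacb" -> "hbacbd"
Op 4 (insert 'c' at idx 0): "hbacbd" -> "chbacbd"
Op 5 (append 'e'): "chbacbd" -> "chbacbde"
Op 6 (insert 'g' at idx 2): "chbacbde" -> "chgbacbde"
Op 7 (delete idx 0 = 'c'): "chgbacbde" -> "hgbacbde"

Answer: hgbacbde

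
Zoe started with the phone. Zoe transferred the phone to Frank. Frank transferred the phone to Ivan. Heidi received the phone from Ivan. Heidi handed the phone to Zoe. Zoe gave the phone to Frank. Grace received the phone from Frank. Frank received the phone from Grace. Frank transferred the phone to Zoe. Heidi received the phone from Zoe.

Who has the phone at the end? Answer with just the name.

Answer: Heidi

Derivation:
Tracking the phone through each event:
Start: Zoe has the phone.
After event 1: Frank has the phone.
After event 2: Ivan has the phone.
After event 3: Heidi has the phone.
After event 4: Zoe has the phone.
After event 5: Frank has the phone.
After event 6: Grace has the phone.
After event 7: Frank has the phone.
After event 8: Zoe has the phone.
After event 9: Heidi has the phone.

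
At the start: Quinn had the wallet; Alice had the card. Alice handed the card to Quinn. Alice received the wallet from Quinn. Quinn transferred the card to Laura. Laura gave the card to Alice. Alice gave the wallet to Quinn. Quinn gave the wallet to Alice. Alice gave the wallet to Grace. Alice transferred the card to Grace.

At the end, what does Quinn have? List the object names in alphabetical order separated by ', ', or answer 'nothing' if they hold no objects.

Answer: nothing

Derivation:
Tracking all object holders:
Start: wallet:Quinn, card:Alice
Event 1 (give card: Alice -> Quinn). State: wallet:Quinn, card:Quinn
Event 2 (give wallet: Quinn -> Alice). State: wallet:Alice, card:Quinn
Event 3 (give card: Quinn -> Laura). State: wallet:Alice, card:Laura
Event 4 (give card: Laura -> Alice). State: wallet:Alice, card:Alice
Event 5 (give wallet: Alice -> Quinn). State: wallet:Quinn, card:Alice
Event 6 (give wallet: Quinn -> Alice). State: wallet:Alice, card:Alice
Event 7 (give wallet: Alice -> Grace). State: wallet:Grace, card:Alice
Event 8 (give card: Alice -> Grace). State: wallet:Grace, card:Grace

Final state: wallet:Grace, card:Grace
Quinn holds: (nothing).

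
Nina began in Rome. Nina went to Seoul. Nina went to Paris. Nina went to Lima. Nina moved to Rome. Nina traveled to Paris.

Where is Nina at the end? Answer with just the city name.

Tracking Nina's location:
Start: Nina is in Rome.
After move 1: Rome -> Seoul. Nina is in Seoul.
After move 2: Seoul -> Paris. Nina is in Paris.
After move 3: Paris -> Lima. Nina is in Lima.
After move 4: Lima -> Rome. Nina is in Rome.
After move 5: Rome -> Paris. Nina is in Paris.

Answer: Paris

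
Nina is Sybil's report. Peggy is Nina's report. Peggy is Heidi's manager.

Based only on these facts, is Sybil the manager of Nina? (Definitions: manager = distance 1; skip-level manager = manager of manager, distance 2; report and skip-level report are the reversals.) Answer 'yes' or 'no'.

Answer: yes

Derivation:
Reconstructing the manager chain from the given facts:
  Sybil -> Nina -> Peggy -> Heidi
(each arrow means 'manager of the next')
Positions in the chain (0 = top):
  position of Sybil: 0
  position of Nina: 1
  position of Peggy: 2
  position of Heidi: 3

Sybil is at position 0, Nina is at position 1; signed distance (j - i) = 1.
'manager' requires j - i = 1. Actual distance is 1, so the relation HOLDS.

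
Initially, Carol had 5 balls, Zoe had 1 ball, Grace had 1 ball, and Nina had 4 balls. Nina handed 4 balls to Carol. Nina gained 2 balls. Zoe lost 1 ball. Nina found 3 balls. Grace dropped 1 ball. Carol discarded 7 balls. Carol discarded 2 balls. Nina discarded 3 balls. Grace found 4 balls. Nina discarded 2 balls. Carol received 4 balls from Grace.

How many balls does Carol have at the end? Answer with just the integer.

Tracking counts step by step:
Start: Carol=5, Zoe=1, Grace=1, Nina=4
Event 1 (Nina -> Carol, 4): Nina: 4 -> 0, Carol: 5 -> 9. State: Carol=9, Zoe=1, Grace=1, Nina=0
Event 2 (Nina +2): Nina: 0 -> 2. State: Carol=9, Zoe=1, Grace=1, Nina=2
Event 3 (Zoe -1): Zoe: 1 -> 0. State: Carol=9, Zoe=0, Grace=1, Nina=2
Event 4 (Nina +3): Nina: 2 -> 5. State: Carol=9, Zoe=0, Grace=1, Nina=5
Event 5 (Grace -1): Grace: 1 -> 0. State: Carol=9, Zoe=0, Grace=0, Nina=5
Event 6 (Carol -7): Carol: 9 -> 2. State: Carol=2, Zoe=0, Grace=0, Nina=5
Event 7 (Carol -2): Carol: 2 -> 0. State: Carol=0, Zoe=0, Grace=0, Nina=5
Event 8 (Nina -3): Nina: 5 -> 2. State: Carol=0, Zoe=0, Grace=0, Nina=2
Event 9 (Grace +4): Grace: 0 -> 4. State: Carol=0, Zoe=0, Grace=4, Nina=2
Event 10 (Nina -2): Nina: 2 -> 0. State: Carol=0, Zoe=0, Grace=4, Nina=0
Event 11 (Grace -> Carol, 4): Grace: 4 -> 0, Carol: 0 -> 4. State: Carol=4, Zoe=0, Grace=0, Nina=0

Carol's final count: 4

Answer: 4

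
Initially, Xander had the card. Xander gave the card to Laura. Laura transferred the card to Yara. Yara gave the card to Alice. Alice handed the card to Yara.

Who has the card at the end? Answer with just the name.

Answer: Yara

Derivation:
Tracking the card through each event:
Start: Xander has the card.
After event 1: Laura has the card.
After event 2: Yara has the card.
After event 3: Alice has the card.
After event 4: Yara has the card.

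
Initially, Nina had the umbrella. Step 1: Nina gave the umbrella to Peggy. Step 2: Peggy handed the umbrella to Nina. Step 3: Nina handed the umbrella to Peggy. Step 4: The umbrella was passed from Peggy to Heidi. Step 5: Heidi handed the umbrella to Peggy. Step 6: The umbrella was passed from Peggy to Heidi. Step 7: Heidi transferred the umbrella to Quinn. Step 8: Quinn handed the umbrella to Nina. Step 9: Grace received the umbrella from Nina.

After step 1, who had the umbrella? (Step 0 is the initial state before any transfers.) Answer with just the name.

Tracking the umbrella holder through step 1:
After step 0 (start): Nina
After step 1: Peggy

At step 1, the holder is Peggy.

Answer: Peggy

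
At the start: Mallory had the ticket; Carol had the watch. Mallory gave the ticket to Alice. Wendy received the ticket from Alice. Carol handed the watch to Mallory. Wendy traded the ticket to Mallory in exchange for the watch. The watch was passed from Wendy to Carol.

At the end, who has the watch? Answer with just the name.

Tracking all object holders:
Start: ticket:Mallory, watch:Carol
Event 1 (give ticket: Mallory -> Alice). State: ticket:Alice, watch:Carol
Event 2 (give ticket: Alice -> Wendy). State: ticket:Wendy, watch:Carol
Event 3 (give watch: Carol -> Mallory). State: ticket:Wendy, watch:Mallory
Event 4 (swap ticket<->watch: now ticket:Mallory, watch:Wendy). State: ticket:Mallory, watch:Wendy
Event 5 (give watch: Wendy -> Carol). State: ticket:Mallory, watch:Carol

Final state: ticket:Mallory, watch:Carol
The watch is held by Carol.

Answer: Carol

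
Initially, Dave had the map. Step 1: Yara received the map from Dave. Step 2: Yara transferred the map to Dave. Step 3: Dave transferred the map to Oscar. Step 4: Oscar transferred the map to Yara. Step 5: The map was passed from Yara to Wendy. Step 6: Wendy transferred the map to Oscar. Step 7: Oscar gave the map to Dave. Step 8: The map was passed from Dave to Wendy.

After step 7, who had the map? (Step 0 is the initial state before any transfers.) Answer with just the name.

Answer: Dave

Derivation:
Tracking the map holder through step 7:
After step 0 (start): Dave
After step 1: Yara
After step 2: Dave
After step 3: Oscar
After step 4: Yara
After step 5: Wendy
After step 6: Oscar
After step 7: Dave

At step 7, the holder is Dave.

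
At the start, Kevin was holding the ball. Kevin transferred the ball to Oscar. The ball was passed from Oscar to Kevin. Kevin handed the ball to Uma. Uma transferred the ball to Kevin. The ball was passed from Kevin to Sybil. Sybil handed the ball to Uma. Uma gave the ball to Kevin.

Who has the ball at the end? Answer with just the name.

Tracking the ball through each event:
Start: Kevin has the ball.
After event 1: Oscar has the ball.
After event 2: Kevin has the ball.
After event 3: Uma has the ball.
After event 4: Kevin has the ball.
After event 5: Sybil has the ball.
After event 6: Uma has the ball.
After event 7: Kevin has the ball.

Answer: Kevin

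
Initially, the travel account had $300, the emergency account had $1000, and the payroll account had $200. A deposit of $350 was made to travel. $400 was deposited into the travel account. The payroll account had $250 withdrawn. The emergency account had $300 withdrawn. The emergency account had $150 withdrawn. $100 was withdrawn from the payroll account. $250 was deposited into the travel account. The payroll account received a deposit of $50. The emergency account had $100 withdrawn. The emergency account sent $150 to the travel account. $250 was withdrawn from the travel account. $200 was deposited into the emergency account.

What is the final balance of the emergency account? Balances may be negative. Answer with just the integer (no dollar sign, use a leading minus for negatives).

Answer: 500

Derivation:
Tracking account balances step by step:
Start: travel=300, emergency=1000, payroll=200
Event 1 (deposit 350 to travel): travel: 300 + 350 = 650. Balances: travel=650, emergency=1000, payroll=200
Event 2 (deposit 400 to travel): travel: 650 + 400 = 1050. Balances: travel=1050, emergency=1000, payroll=200
Event 3 (withdraw 250 from payroll): payroll: 200 - 250 = -50. Balances: travel=1050, emergency=1000, payroll=-50
Event 4 (withdraw 300 from emergency): emergency: 1000 - 300 = 700. Balances: travel=1050, emergency=700, payroll=-50
Event 5 (withdraw 150 from emergency): emergency: 700 - 150 = 550. Balances: travel=1050, emergency=550, payroll=-50
Event 6 (withdraw 100 from payroll): payroll: -50 - 100 = -150. Balances: travel=1050, emergency=550, payroll=-150
Event 7 (deposit 250 to travel): travel: 1050 + 250 = 1300. Balances: travel=1300, emergency=550, payroll=-150
Event 8 (deposit 50 to payroll): payroll: -150 + 50 = -100. Balances: travel=1300, emergency=550, payroll=-100
Event 9 (withdraw 100 from emergency): emergency: 550 - 100 = 450. Balances: travel=1300, emergency=450, payroll=-100
Event 10 (transfer 150 emergency -> travel): emergency: 450 - 150 = 300, travel: 1300 + 150 = 1450. Balances: travel=1450, emergency=300, payroll=-100
Event 11 (withdraw 250 from travel): travel: 1450 - 250 = 1200. Balances: travel=1200, emergency=300, payroll=-100
Event 12 (deposit 200 to emergency): emergency: 300 + 200 = 500. Balances: travel=1200, emergency=500, payroll=-100

Final balance of emergency: 500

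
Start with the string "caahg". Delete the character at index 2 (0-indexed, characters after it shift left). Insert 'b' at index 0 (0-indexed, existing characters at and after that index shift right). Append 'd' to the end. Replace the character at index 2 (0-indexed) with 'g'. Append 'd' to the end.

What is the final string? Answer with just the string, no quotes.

Applying each edit step by step:
Start: "caahg"
Op 1 (delete idx 2 = 'a'): "caahg" -> "cahg"
Op 2 (insert 'b' at idx 0): "cahg" -> "bcahg"
Op 3 (append 'd'): "bcahg" -> "bcahgd"
Op 4 (replace idx 2: 'a' -> 'g'): "bcahgd" -> "bcghgd"
Op 5 (append 'd'): "bcghgd" -> "bcghgdd"

Answer: bcghgdd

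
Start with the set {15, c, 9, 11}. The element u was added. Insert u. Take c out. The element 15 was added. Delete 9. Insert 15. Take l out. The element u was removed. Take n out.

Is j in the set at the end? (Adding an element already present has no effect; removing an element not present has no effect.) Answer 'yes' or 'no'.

Answer: no

Derivation:
Tracking the set through each operation:
Start: {11, 15, 9, c}
Event 1 (add u): added. Set: {11, 15, 9, c, u}
Event 2 (add u): already present, no change. Set: {11, 15, 9, c, u}
Event 3 (remove c): removed. Set: {11, 15, 9, u}
Event 4 (add 15): already present, no change. Set: {11, 15, 9, u}
Event 5 (remove 9): removed. Set: {11, 15, u}
Event 6 (add 15): already present, no change. Set: {11, 15, u}
Event 7 (remove l): not present, no change. Set: {11, 15, u}
Event 8 (remove u): removed. Set: {11, 15}
Event 9 (remove n): not present, no change. Set: {11, 15}

Final set: {11, 15} (size 2)
j is NOT in the final set.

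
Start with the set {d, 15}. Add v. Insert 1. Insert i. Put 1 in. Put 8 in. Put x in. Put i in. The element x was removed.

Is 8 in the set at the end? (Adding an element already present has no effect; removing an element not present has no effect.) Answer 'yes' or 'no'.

Tracking the set through each operation:
Start: {15, d}
Event 1 (add v): added. Set: {15, d, v}
Event 2 (add 1): added. Set: {1, 15, d, v}
Event 3 (add i): added. Set: {1, 15, d, i, v}
Event 4 (add 1): already present, no change. Set: {1, 15, d, i, v}
Event 5 (add 8): added. Set: {1, 15, 8, d, i, v}
Event 6 (add x): added. Set: {1, 15, 8, d, i, v, x}
Event 7 (add i): already present, no change. Set: {1, 15, 8, d, i, v, x}
Event 8 (remove x): removed. Set: {1, 15, 8, d, i, v}

Final set: {1, 15, 8, d, i, v} (size 6)
8 is in the final set.

Answer: yes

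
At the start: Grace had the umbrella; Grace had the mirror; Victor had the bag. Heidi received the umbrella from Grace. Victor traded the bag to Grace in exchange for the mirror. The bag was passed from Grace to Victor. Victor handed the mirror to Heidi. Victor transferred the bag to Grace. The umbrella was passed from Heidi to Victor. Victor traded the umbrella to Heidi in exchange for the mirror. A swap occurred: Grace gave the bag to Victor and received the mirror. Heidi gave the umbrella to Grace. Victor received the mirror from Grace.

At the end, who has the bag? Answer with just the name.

Answer: Victor

Derivation:
Tracking all object holders:
Start: umbrella:Grace, mirror:Grace, bag:Victor
Event 1 (give umbrella: Grace -> Heidi). State: umbrella:Heidi, mirror:Grace, bag:Victor
Event 2 (swap bag<->mirror: now bag:Grace, mirror:Victor). State: umbrella:Heidi, mirror:Victor, bag:Grace
Event 3 (give bag: Grace -> Victor). State: umbrella:Heidi, mirror:Victor, bag:Victor
Event 4 (give mirror: Victor -> Heidi). State: umbrella:Heidi, mirror:Heidi, bag:Victor
Event 5 (give bag: Victor -> Grace). State: umbrella:Heidi, mirror:Heidi, bag:Grace
Event 6 (give umbrella: Heidi -> Victor). State: umbrella:Victor, mirror:Heidi, bag:Grace
Event 7 (swap umbrella<->mirror: now umbrella:Heidi, mirror:Victor). State: umbrella:Heidi, mirror:Victor, bag:Grace
Event 8 (swap bag<->mirror: now bag:Victor, mirror:Grace). State: umbrella:Heidi, mirror:Grace, bag:Victor
Event 9 (give umbrella: Heidi -> Grace). State: umbrella:Grace, mirror:Grace, bag:Victor
Event 10 (give mirror: Grace -> Victor). State: umbrella:Grace, mirror:Victor, bag:Victor

Final state: umbrella:Grace, mirror:Victor, bag:Victor
The bag is held by Victor.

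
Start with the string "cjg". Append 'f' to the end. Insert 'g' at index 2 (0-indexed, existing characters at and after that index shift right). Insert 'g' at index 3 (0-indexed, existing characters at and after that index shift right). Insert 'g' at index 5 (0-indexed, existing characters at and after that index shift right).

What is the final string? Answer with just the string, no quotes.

Applying each edit step by step:
Start: "cjg"
Op 1 (append 'f'): "cjg" -> "cjgf"
Op 2 (insert 'g' at idx 2): "cjgf" -> "cjggf"
Op 3 (insert 'g' at idx 3): "cjggf" -> "cjgggf"
Op 4 (insert 'g' at idx 5): "cjgggf" -> "cjggggf"

Answer: cjggggf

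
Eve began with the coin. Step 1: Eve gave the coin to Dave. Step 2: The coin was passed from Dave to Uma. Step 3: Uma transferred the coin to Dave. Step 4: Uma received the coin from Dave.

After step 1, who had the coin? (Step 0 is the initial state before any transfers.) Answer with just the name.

Answer: Dave

Derivation:
Tracking the coin holder through step 1:
After step 0 (start): Eve
After step 1: Dave

At step 1, the holder is Dave.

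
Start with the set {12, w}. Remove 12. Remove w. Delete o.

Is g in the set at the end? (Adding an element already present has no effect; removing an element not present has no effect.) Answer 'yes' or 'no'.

Tracking the set through each operation:
Start: {12, w}
Event 1 (remove 12): removed. Set: {w}
Event 2 (remove w): removed. Set: {}
Event 3 (remove o): not present, no change. Set: {}

Final set: {} (size 0)
g is NOT in the final set.

Answer: no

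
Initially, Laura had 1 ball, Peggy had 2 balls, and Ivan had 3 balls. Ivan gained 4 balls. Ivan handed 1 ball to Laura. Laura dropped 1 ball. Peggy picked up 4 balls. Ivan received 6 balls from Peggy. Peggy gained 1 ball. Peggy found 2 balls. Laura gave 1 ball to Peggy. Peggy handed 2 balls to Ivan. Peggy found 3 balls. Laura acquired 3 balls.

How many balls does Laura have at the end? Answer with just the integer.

Answer: 3

Derivation:
Tracking counts step by step:
Start: Laura=1, Peggy=2, Ivan=3
Event 1 (Ivan +4): Ivan: 3 -> 7. State: Laura=1, Peggy=2, Ivan=7
Event 2 (Ivan -> Laura, 1): Ivan: 7 -> 6, Laura: 1 -> 2. State: Laura=2, Peggy=2, Ivan=6
Event 3 (Laura -1): Laura: 2 -> 1. State: Laura=1, Peggy=2, Ivan=6
Event 4 (Peggy +4): Peggy: 2 -> 6. State: Laura=1, Peggy=6, Ivan=6
Event 5 (Peggy -> Ivan, 6): Peggy: 6 -> 0, Ivan: 6 -> 12. State: Laura=1, Peggy=0, Ivan=12
Event 6 (Peggy +1): Peggy: 0 -> 1. State: Laura=1, Peggy=1, Ivan=12
Event 7 (Peggy +2): Peggy: 1 -> 3. State: Laura=1, Peggy=3, Ivan=12
Event 8 (Laura -> Peggy, 1): Laura: 1 -> 0, Peggy: 3 -> 4. State: Laura=0, Peggy=4, Ivan=12
Event 9 (Peggy -> Ivan, 2): Peggy: 4 -> 2, Ivan: 12 -> 14. State: Laura=0, Peggy=2, Ivan=14
Event 10 (Peggy +3): Peggy: 2 -> 5. State: Laura=0, Peggy=5, Ivan=14
Event 11 (Laura +3): Laura: 0 -> 3. State: Laura=3, Peggy=5, Ivan=14

Laura's final count: 3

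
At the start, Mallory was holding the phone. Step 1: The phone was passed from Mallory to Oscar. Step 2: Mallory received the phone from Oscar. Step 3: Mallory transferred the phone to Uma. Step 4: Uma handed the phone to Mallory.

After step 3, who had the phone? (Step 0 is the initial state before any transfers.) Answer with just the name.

Answer: Uma

Derivation:
Tracking the phone holder through step 3:
After step 0 (start): Mallory
After step 1: Oscar
After step 2: Mallory
After step 3: Uma

At step 3, the holder is Uma.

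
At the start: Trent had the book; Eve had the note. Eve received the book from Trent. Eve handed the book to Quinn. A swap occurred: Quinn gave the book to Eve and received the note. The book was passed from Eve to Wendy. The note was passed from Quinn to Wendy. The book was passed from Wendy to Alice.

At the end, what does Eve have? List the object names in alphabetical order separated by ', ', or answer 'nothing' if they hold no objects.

Answer: nothing

Derivation:
Tracking all object holders:
Start: book:Trent, note:Eve
Event 1 (give book: Trent -> Eve). State: book:Eve, note:Eve
Event 2 (give book: Eve -> Quinn). State: book:Quinn, note:Eve
Event 3 (swap book<->note: now book:Eve, note:Quinn). State: book:Eve, note:Quinn
Event 4 (give book: Eve -> Wendy). State: book:Wendy, note:Quinn
Event 5 (give note: Quinn -> Wendy). State: book:Wendy, note:Wendy
Event 6 (give book: Wendy -> Alice). State: book:Alice, note:Wendy

Final state: book:Alice, note:Wendy
Eve holds: (nothing).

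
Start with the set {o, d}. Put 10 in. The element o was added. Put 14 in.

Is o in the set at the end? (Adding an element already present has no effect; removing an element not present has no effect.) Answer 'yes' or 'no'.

Tracking the set through each operation:
Start: {d, o}
Event 1 (add 10): added. Set: {10, d, o}
Event 2 (add o): already present, no change. Set: {10, d, o}
Event 3 (add 14): added. Set: {10, 14, d, o}

Final set: {10, 14, d, o} (size 4)
o is in the final set.

Answer: yes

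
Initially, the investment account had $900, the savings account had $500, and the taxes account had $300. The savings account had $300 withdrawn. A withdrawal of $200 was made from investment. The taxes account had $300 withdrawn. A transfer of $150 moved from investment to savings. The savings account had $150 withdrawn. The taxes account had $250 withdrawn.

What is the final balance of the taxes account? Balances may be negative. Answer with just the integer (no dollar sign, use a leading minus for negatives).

Answer: -250

Derivation:
Tracking account balances step by step:
Start: investment=900, savings=500, taxes=300
Event 1 (withdraw 300 from savings): savings: 500 - 300 = 200. Balances: investment=900, savings=200, taxes=300
Event 2 (withdraw 200 from investment): investment: 900 - 200 = 700. Balances: investment=700, savings=200, taxes=300
Event 3 (withdraw 300 from taxes): taxes: 300 - 300 = 0. Balances: investment=700, savings=200, taxes=0
Event 4 (transfer 150 investment -> savings): investment: 700 - 150 = 550, savings: 200 + 150 = 350. Balances: investment=550, savings=350, taxes=0
Event 5 (withdraw 150 from savings): savings: 350 - 150 = 200. Balances: investment=550, savings=200, taxes=0
Event 6 (withdraw 250 from taxes): taxes: 0 - 250 = -250. Balances: investment=550, savings=200, taxes=-250

Final balance of taxes: -250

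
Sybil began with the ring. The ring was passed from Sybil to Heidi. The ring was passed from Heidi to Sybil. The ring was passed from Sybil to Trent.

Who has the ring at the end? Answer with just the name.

Answer: Trent

Derivation:
Tracking the ring through each event:
Start: Sybil has the ring.
After event 1: Heidi has the ring.
After event 2: Sybil has the ring.
After event 3: Trent has the ring.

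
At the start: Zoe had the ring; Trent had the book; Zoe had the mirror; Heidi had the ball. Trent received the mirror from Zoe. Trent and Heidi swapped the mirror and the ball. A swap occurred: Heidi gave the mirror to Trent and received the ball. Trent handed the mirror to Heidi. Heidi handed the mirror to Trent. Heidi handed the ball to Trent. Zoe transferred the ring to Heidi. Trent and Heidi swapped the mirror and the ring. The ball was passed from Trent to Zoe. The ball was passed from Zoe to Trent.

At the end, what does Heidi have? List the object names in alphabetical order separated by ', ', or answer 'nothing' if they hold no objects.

Answer: mirror

Derivation:
Tracking all object holders:
Start: ring:Zoe, book:Trent, mirror:Zoe, ball:Heidi
Event 1 (give mirror: Zoe -> Trent). State: ring:Zoe, book:Trent, mirror:Trent, ball:Heidi
Event 2 (swap mirror<->ball: now mirror:Heidi, ball:Trent). State: ring:Zoe, book:Trent, mirror:Heidi, ball:Trent
Event 3 (swap mirror<->ball: now mirror:Trent, ball:Heidi). State: ring:Zoe, book:Trent, mirror:Trent, ball:Heidi
Event 4 (give mirror: Trent -> Heidi). State: ring:Zoe, book:Trent, mirror:Heidi, ball:Heidi
Event 5 (give mirror: Heidi -> Trent). State: ring:Zoe, book:Trent, mirror:Trent, ball:Heidi
Event 6 (give ball: Heidi -> Trent). State: ring:Zoe, book:Trent, mirror:Trent, ball:Trent
Event 7 (give ring: Zoe -> Heidi). State: ring:Heidi, book:Trent, mirror:Trent, ball:Trent
Event 8 (swap mirror<->ring: now mirror:Heidi, ring:Trent). State: ring:Trent, book:Trent, mirror:Heidi, ball:Trent
Event 9 (give ball: Trent -> Zoe). State: ring:Trent, book:Trent, mirror:Heidi, ball:Zoe
Event 10 (give ball: Zoe -> Trent). State: ring:Trent, book:Trent, mirror:Heidi, ball:Trent

Final state: ring:Trent, book:Trent, mirror:Heidi, ball:Trent
Heidi holds: mirror.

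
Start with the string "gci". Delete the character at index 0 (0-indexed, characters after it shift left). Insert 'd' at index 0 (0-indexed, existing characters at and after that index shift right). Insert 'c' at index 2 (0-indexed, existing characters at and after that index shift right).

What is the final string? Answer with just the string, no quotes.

Applying each edit step by step:
Start: "gci"
Op 1 (delete idx 0 = 'g'): "gci" -> "ci"
Op 2 (insert 'd' at idx 0): "ci" -> "dci"
Op 3 (insert 'c' at idx 2): "dci" -> "dcci"

Answer: dcci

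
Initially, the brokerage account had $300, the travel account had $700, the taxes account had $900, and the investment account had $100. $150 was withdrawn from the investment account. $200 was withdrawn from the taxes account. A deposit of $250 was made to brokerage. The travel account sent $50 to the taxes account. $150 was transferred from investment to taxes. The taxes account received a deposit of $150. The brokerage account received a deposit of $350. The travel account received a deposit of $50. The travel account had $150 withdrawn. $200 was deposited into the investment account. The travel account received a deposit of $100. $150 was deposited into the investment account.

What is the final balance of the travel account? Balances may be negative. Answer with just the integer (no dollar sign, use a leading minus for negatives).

Tracking account balances step by step:
Start: brokerage=300, travel=700, taxes=900, investment=100
Event 1 (withdraw 150 from investment): investment: 100 - 150 = -50. Balances: brokerage=300, travel=700, taxes=900, investment=-50
Event 2 (withdraw 200 from taxes): taxes: 900 - 200 = 700. Balances: brokerage=300, travel=700, taxes=700, investment=-50
Event 3 (deposit 250 to brokerage): brokerage: 300 + 250 = 550. Balances: brokerage=550, travel=700, taxes=700, investment=-50
Event 4 (transfer 50 travel -> taxes): travel: 700 - 50 = 650, taxes: 700 + 50 = 750. Balances: brokerage=550, travel=650, taxes=750, investment=-50
Event 5 (transfer 150 investment -> taxes): investment: -50 - 150 = -200, taxes: 750 + 150 = 900. Balances: brokerage=550, travel=650, taxes=900, investment=-200
Event 6 (deposit 150 to taxes): taxes: 900 + 150 = 1050. Balances: brokerage=550, travel=650, taxes=1050, investment=-200
Event 7 (deposit 350 to brokerage): brokerage: 550 + 350 = 900. Balances: brokerage=900, travel=650, taxes=1050, investment=-200
Event 8 (deposit 50 to travel): travel: 650 + 50 = 700. Balances: brokerage=900, travel=700, taxes=1050, investment=-200
Event 9 (withdraw 150 from travel): travel: 700 - 150 = 550. Balances: brokerage=900, travel=550, taxes=1050, investment=-200
Event 10 (deposit 200 to investment): investment: -200 + 200 = 0. Balances: brokerage=900, travel=550, taxes=1050, investment=0
Event 11 (deposit 100 to travel): travel: 550 + 100 = 650. Balances: brokerage=900, travel=650, taxes=1050, investment=0
Event 12 (deposit 150 to investment): investment: 0 + 150 = 150. Balances: brokerage=900, travel=650, taxes=1050, investment=150

Final balance of travel: 650

Answer: 650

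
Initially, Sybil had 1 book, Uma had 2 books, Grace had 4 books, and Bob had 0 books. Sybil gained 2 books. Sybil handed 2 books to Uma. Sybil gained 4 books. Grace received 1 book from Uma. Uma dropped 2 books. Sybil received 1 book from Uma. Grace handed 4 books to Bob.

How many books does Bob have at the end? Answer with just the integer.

Tracking counts step by step:
Start: Sybil=1, Uma=2, Grace=4, Bob=0
Event 1 (Sybil +2): Sybil: 1 -> 3. State: Sybil=3, Uma=2, Grace=4, Bob=0
Event 2 (Sybil -> Uma, 2): Sybil: 3 -> 1, Uma: 2 -> 4. State: Sybil=1, Uma=4, Grace=4, Bob=0
Event 3 (Sybil +4): Sybil: 1 -> 5. State: Sybil=5, Uma=4, Grace=4, Bob=0
Event 4 (Uma -> Grace, 1): Uma: 4 -> 3, Grace: 4 -> 5. State: Sybil=5, Uma=3, Grace=5, Bob=0
Event 5 (Uma -2): Uma: 3 -> 1. State: Sybil=5, Uma=1, Grace=5, Bob=0
Event 6 (Uma -> Sybil, 1): Uma: 1 -> 0, Sybil: 5 -> 6. State: Sybil=6, Uma=0, Grace=5, Bob=0
Event 7 (Grace -> Bob, 4): Grace: 5 -> 1, Bob: 0 -> 4. State: Sybil=6, Uma=0, Grace=1, Bob=4

Bob's final count: 4

Answer: 4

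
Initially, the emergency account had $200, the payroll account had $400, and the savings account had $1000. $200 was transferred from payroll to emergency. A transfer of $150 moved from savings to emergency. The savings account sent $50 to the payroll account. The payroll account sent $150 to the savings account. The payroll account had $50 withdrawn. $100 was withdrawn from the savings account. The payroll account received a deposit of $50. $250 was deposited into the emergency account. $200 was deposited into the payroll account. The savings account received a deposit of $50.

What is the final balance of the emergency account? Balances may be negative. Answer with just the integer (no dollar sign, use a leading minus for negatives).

Answer: 800

Derivation:
Tracking account balances step by step:
Start: emergency=200, payroll=400, savings=1000
Event 1 (transfer 200 payroll -> emergency): payroll: 400 - 200 = 200, emergency: 200 + 200 = 400. Balances: emergency=400, payroll=200, savings=1000
Event 2 (transfer 150 savings -> emergency): savings: 1000 - 150 = 850, emergency: 400 + 150 = 550. Balances: emergency=550, payroll=200, savings=850
Event 3 (transfer 50 savings -> payroll): savings: 850 - 50 = 800, payroll: 200 + 50 = 250. Balances: emergency=550, payroll=250, savings=800
Event 4 (transfer 150 payroll -> savings): payroll: 250 - 150 = 100, savings: 800 + 150 = 950. Balances: emergency=550, payroll=100, savings=950
Event 5 (withdraw 50 from payroll): payroll: 100 - 50 = 50. Balances: emergency=550, payroll=50, savings=950
Event 6 (withdraw 100 from savings): savings: 950 - 100 = 850. Balances: emergency=550, payroll=50, savings=850
Event 7 (deposit 50 to payroll): payroll: 50 + 50 = 100. Balances: emergency=550, payroll=100, savings=850
Event 8 (deposit 250 to emergency): emergency: 550 + 250 = 800. Balances: emergency=800, payroll=100, savings=850
Event 9 (deposit 200 to payroll): payroll: 100 + 200 = 300. Balances: emergency=800, payroll=300, savings=850
Event 10 (deposit 50 to savings): savings: 850 + 50 = 900. Balances: emergency=800, payroll=300, savings=900

Final balance of emergency: 800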